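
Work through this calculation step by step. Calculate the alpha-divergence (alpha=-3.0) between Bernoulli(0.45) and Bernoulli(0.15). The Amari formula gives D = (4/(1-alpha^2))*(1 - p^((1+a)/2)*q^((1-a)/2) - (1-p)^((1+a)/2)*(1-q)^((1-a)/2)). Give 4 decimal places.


Amari alpha-divergence:
D = (4/(1-alpha^2))*(1 - p^((1+a)/2)*q^((1-a)/2) - (1-p)^((1+a)/2)*(1-q)^((1-a)/2)).
alpha = -3.0, p = 0.45, q = 0.15.
e1 = (1+alpha)/2 = -1.0, e2 = (1-alpha)/2 = 2.0.
t1 = p^e1 * q^e2 = 0.45^-1.0 * 0.15^2.0 = 0.05.
t2 = (1-p)^e1 * (1-q)^e2 = 0.55^-1.0 * 0.85^2.0 = 1.313636.
4/(1-alpha^2) = -0.5.
D = -0.5*(1 - 0.05 - 1.313636) = 0.1818

0.1818


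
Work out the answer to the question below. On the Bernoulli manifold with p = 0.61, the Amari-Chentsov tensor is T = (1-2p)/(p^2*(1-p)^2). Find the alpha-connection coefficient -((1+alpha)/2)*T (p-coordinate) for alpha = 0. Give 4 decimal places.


Skewness (Amari-Chentsov) tensor: T = (1-2p)/(p^2*(1-p)^2).
p = 0.61, 1-2p = -0.22, p^2 = 0.3721, (1-p)^2 = 0.1521.
T = -0.22/(0.3721 * 0.1521) = -3.887172.
In the p-coordinate, Gamma^(alpha) = Gamma^(0) - (alpha/2)*T with Gamma^(0) = (1/2)*g'(p) = -T/2,
so Gamma^(alpha) = -((1+alpha)/2)*T.
alpha = 0, -(1+alpha)/2 = -0.5.
Gamma = -0.5 * -3.887172 = 1.9436

1.9436


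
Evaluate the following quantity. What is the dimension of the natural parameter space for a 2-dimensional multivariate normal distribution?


Exponential family dimension calculation:
For 2-dim MVN: mean has 2 params, covariance has 2*3/2 = 3 unique entries.
Total dim = 2 + 3 = 5.

5


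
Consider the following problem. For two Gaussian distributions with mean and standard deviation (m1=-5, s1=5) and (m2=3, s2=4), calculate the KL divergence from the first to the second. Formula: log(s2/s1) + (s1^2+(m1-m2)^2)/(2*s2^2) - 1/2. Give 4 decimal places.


KL divergence between normal distributions:
KL = log(s2/s1) + (s1^2 + (m1-m2)^2)/(2*s2^2) - 1/2.
log(4/5) = -0.223144.
(5^2 + (-5-3)^2)/(2*4^2) = (25 + 64)/32 = 2.78125.
KL = -0.223144 + 2.78125 - 0.5 = 2.0581

2.0581


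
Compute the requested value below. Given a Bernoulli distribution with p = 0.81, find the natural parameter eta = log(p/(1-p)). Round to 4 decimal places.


Natural parameter for Bernoulli: eta = log(p/(1-p)).
p = 0.81, 1-p = 0.19.
p/(1-p) = 4.263158.
eta = log(4.263158) = 1.4500

1.4500


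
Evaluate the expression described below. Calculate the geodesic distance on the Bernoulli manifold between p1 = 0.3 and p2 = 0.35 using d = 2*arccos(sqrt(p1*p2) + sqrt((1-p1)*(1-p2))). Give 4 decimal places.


Geodesic distance on Bernoulli manifold:
d(p1,p2) = 2*arccos(sqrt(p1*p2) + sqrt((1-p1)*(1-p2))).
sqrt(p1*p2) = sqrt(0.3*0.35) = 0.324037.
sqrt((1-p1)*(1-p2)) = sqrt(0.7*0.65) = 0.674537.
arg = 0.324037 + 0.674537 = 0.998574.
d = 2*arccos(0.998574) = 0.1068

0.1068


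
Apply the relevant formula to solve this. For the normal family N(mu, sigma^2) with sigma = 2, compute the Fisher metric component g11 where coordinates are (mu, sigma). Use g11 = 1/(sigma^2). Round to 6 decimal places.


For the 2-parameter normal family, the Fisher metric has:
  g11 = 1/sigma^2, g22 = 2/sigma^2.
sigma = 2, sigma^2 = 4.
g11 = 0.250000

0.250000


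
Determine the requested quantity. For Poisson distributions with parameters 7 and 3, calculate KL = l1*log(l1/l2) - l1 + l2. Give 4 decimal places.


KL divergence for Poisson:
KL = l1*log(l1/l2) - l1 + l2.
l1 = 7, l2 = 3.
log(7/3) = 0.847298.
l1*log(l1/l2) = 7 * 0.847298 = 5.931085.
KL = 5.931085 - 7 + 3 = 1.9311

1.9311


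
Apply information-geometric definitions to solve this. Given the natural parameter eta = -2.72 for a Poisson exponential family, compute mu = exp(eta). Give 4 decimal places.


Expectation parameter for Poisson exponential family:
mu = exp(eta).
eta = -2.72.
mu = exp(-2.72) = 0.0659

0.0659


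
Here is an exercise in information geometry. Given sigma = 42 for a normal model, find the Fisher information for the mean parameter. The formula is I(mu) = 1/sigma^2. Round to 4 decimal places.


The Fisher information for the mean of a normal distribution is I(mu) = 1/sigma^2.
sigma = 42, so sigma^2 = 1764.
I(mu) = 1/1764 = 0.0006

0.0006


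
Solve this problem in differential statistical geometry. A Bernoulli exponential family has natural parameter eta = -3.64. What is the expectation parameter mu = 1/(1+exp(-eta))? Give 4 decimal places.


Dual coordinate (expectation parameter) for Bernoulli:
mu = 1/(1+exp(-eta)).
eta = -3.64.
exp(-eta) = exp(3.64) = 38.091837.
mu = 1/(1+38.091837) = 0.0256

0.0256


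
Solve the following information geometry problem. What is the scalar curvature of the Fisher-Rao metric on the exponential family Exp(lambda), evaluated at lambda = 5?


This family has a single free parameter, so its statistical manifold
is 1-dimensional. The Riemann curvature tensor of any 1-dimensional
Riemannian manifold vanishes identically, so R = 0.

0


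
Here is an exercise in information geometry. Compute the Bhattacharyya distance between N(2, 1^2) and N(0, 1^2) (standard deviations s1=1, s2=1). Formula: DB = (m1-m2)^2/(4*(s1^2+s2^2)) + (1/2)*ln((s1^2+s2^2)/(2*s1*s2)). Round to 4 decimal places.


Bhattacharyya distance between two Gaussians:
DB = (m1-m2)^2/(4*(s1^2+s2^2)) + (1/2)*ln((s1^2+s2^2)/(2*s1*s2)).
(m1-m2)^2 = (2)^2 = 4.
s1^2+s2^2 = 1 + 1 = 2.
term1 = 4/8 = 0.5.
term2 = 0.5*ln(2/2.0) = 0.0.
DB = 0.5 + 0.0 = 0.5000

0.5000


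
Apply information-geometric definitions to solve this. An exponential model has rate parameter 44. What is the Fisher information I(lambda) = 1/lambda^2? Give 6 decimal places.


Fisher information for exponential: I(lambda) = 1/lambda^2.
lambda = 44, lambda^2 = 1936.
I = 1/1936 = 0.000517

0.000517


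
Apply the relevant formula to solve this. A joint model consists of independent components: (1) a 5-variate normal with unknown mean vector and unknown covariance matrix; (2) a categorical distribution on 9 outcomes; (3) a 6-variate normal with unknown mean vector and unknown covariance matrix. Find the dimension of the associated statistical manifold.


The dimension of a statistical manifold equals the number of free
(independent) real parameters of the model. For a product of independent
blocks the parameter counts add.
- 5-variate normal: 5 (mean) + 5*6/2 = 15 (symmetric covariance) = 20.
- categorical on 9 outcomes (probabilities sum to 1): 9-1 = 8.
- 6-variate normal: 6 (mean) + 6*7/2 = 21 (symmetric covariance) = 27.
Total = 20 + 8 + 27 = 55.
Dimension = 55

55


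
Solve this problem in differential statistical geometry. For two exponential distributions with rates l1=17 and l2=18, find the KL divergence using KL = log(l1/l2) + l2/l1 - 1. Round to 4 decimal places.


KL divergence for exponential family:
KL = log(l1/l2) + l2/l1 - 1.
log(17/18) = -0.057158.
18/17 = 1.058824.
KL = -0.057158 + 1.058824 - 1 = 0.0017

0.0017


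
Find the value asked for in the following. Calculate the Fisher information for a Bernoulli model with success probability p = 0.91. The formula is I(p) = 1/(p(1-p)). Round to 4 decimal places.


For Bernoulli(p), Fisher information is I(p) = 1/(p*(1-p)).
p = 0.91, 1-p = 0.09.
p*(1-p) = 0.0819.
I(p) = 1/0.0819 = 12.2100

12.2100


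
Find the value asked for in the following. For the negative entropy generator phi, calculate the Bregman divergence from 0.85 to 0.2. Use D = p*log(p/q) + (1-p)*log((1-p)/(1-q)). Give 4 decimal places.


Bregman divergence with negative entropy generator:
D = p*log(p/q) + (1-p)*log((1-p)/(1-q)).
p = 0.85, q = 0.2.
p*log(p/q) = 0.85*log(0.85/0.2) = 1.229881.
(1-p)*log((1-p)/(1-q)) = 0.15*log(0.15/0.8) = -0.251096.
D = 1.229881 + -0.251096 = 0.9788

0.9788


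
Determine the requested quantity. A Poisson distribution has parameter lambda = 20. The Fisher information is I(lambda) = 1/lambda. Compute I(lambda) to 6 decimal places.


Fisher information for Poisson: I(lambda) = 1/lambda.
lambda = 20.
I(lambda) = 1/20 = 0.050000

0.050000


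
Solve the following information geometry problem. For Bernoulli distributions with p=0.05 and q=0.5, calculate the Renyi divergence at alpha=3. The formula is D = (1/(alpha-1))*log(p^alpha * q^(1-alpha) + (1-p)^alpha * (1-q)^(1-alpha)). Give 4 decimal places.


Renyi divergence of order alpha between Bernoulli distributions:
D = (1/(alpha-1))*log(p^alpha * q^(1-alpha) + (1-p)^alpha * (1-q)^(1-alpha)).
alpha = 3, p = 0.05, q = 0.5.
p^alpha * q^(1-alpha) = 0.05^3 * 0.5^-2 = 0.0005.
(1-p)^alpha * (1-q)^(1-alpha) = 0.95^3 * 0.5^-2 = 3.4295.
sum = 0.0005 + 3.4295 = 3.43.
D = (1/2)*log(3.43) = 0.6163

0.6163


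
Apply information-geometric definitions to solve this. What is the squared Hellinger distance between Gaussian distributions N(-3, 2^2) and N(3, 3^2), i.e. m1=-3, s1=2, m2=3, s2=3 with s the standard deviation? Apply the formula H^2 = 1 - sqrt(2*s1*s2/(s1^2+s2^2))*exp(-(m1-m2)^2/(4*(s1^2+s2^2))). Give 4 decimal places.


Squared Hellinger distance for Gaussians:
H^2 = 1 - sqrt(2*s1*s2/(s1^2+s2^2)) * exp(-(m1-m2)^2/(4*(s1^2+s2^2))).
s1^2 = 4, s2^2 = 9, s1^2+s2^2 = 13.
sqrt(2*2*3/(13)) = 0.960769.
(m1-m2)^2 = (-6)^2 = 36.
exp(-36/(4*13)) = exp(-0.692308) = 0.50042.
H^2 = 1 - 0.960769*0.50042 = 0.5192

0.5192


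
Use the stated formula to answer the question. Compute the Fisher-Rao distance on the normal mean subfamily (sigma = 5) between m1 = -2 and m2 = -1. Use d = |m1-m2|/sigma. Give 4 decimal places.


On the fixed-variance normal subfamily, geodesic distance = |m1-m2|/sigma.
|-2 - -1| = 1.
sigma = 5.
d = 1/5 = 0.2000

0.2000


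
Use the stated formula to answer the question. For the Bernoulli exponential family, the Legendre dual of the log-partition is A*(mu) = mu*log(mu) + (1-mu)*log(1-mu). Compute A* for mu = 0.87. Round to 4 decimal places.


Legendre transform for Bernoulli:
A*(mu) = mu*log(mu) + (1-mu)*log(1-mu).
mu = 0.87, 1-mu = 0.13.
mu*log(mu) = 0.87*log(0.87) = -0.121158.
(1-mu)*log(1-mu) = 0.13*log(0.13) = -0.265229.
A* = -0.121158 + -0.265229 = -0.3864

-0.3864


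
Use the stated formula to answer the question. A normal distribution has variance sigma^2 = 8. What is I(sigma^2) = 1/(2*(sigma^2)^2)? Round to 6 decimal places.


Fisher information for variance: I(sigma^2) = 1/(2*sigma^4).
sigma^2 = 8, so sigma^4 = 64.
I = 1/(2*64) = 1/128 = 0.007813

0.007813


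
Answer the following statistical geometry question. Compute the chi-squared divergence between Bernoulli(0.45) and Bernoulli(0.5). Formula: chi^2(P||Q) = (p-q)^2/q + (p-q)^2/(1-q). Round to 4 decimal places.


Chi-squared divergence between Bernoulli distributions:
chi^2 = (p-q)^2/q + (p-q)^2/(1-q).
p = 0.45, q = 0.5, p-q = -0.05.
(p-q)^2 = 0.0025.
term1 = 0.0025/0.5 = 0.005.
term2 = 0.0025/0.5 = 0.005.
chi^2 = 0.005 + 0.005 = 0.0100

0.0100


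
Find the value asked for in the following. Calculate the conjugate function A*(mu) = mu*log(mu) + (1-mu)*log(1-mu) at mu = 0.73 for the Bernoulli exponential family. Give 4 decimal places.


Legendre transform for Bernoulli:
A*(mu) = mu*log(mu) + (1-mu)*log(1-mu).
mu = 0.73, 1-mu = 0.27.
mu*log(mu) = 0.73*log(0.73) = -0.229739.
(1-mu)*log(1-mu) = 0.27*log(0.27) = -0.35352.
A* = -0.229739 + -0.35352 = -0.5833

-0.5833


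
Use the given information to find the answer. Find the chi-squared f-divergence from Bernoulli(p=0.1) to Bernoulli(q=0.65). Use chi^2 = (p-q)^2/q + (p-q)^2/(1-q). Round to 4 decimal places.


Chi-squared divergence between Bernoulli distributions:
chi^2 = (p-q)^2/q + (p-q)^2/(1-q).
p = 0.1, q = 0.65, p-q = -0.55.
(p-q)^2 = 0.3025.
term1 = 0.3025/0.65 = 0.465385.
term2 = 0.3025/0.35 = 0.864286.
chi^2 = 0.465385 + 0.864286 = 1.3297

1.3297


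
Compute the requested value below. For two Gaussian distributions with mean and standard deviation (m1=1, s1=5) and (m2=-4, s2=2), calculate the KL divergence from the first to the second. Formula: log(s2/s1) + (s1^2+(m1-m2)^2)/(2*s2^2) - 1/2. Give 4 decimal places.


KL divergence between normal distributions:
KL = log(s2/s1) + (s1^2 + (m1-m2)^2)/(2*s2^2) - 1/2.
log(2/5) = -0.916291.
(5^2 + (1--4)^2)/(2*2^2) = (25 + 25)/8 = 6.25.
KL = -0.916291 + 6.25 - 0.5 = 4.8337

4.8337


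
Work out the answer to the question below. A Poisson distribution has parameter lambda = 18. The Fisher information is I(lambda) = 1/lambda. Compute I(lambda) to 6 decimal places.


Fisher information for Poisson: I(lambda) = 1/lambda.
lambda = 18.
I(lambda) = 1/18 = 0.055556

0.055556


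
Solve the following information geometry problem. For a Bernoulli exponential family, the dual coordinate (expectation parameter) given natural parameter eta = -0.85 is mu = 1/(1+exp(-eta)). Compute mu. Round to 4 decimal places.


Dual coordinate (expectation parameter) for Bernoulli:
mu = 1/(1+exp(-eta)).
eta = -0.85.
exp(-eta) = exp(0.85) = 2.339647.
mu = 1/(1+2.339647) = 0.2994

0.2994


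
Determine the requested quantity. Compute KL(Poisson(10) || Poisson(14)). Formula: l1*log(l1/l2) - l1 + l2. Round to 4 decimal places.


KL divergence for Poisson:
KL = l1*log(l1/l2) - l1 + l2.
l1 = 10, l2 = 14.
log(10/14) = -0.336472.
l1*log(l1/l2) = 10 * -0.336472 = -3.364722.
KL = -3.364722 - 10 + 14 = 0.6353

0.6353


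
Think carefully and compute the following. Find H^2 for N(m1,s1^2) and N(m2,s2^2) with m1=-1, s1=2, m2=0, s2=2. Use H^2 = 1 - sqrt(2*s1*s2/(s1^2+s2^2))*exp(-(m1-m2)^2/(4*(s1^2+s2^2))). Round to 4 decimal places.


Squared Hellinger distance for Gaussians:
H^2 = 1 - sqrt(2*s1*s2/(s1^2+s2^2)) * exp(-(m1-m2)^2/(4*(s1^2+s2^2))).
s1^2 = 4, s2^2 = 4, s1^2+s2^2 = 8.
sqrt(2*2*2/(8)) = 1.0.
(m1-m2)^2 = (-1)^2 = 1.
exp(-1/(4*8)) = exp(-0.03125) = 0.969233.
H^2 = 1 - 1.0*0.969233 = 0.0308

0.0308


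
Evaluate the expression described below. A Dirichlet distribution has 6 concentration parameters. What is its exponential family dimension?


Exponential family dimension calculation:
Dirichlet with 6 components has 6 natural parameters.

6


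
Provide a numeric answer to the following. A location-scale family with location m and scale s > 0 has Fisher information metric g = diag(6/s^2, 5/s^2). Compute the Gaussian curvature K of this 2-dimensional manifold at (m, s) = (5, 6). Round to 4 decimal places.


The metric has the form g = (A dm^2 + B ds^2)/s^2 with A = 6, B = 5.
Substitute u = sqrt(A/B)*m: g = B*(du^2 + ds^2)/s^2, i.e. B times the
Poincare upper half-plane metric, which has constant Gaussian curvature -1.
Scaling a 2D metric by a constant c divides the Gaussian curvature by c,
so K = -1/B = -1/(5) = -0.2000 everywhere (the point (m, s) = (5, 6) is irrelevant:
the curvature is constant).
The requested Gaussian curvature is K = -0.2000.

-0.2000


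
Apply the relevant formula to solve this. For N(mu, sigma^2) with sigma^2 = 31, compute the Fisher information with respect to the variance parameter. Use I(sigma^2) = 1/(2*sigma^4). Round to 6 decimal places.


Fisher information for variance: I(sigma^2) = 1/(2*sigma^4).
sigma^2 = 31, so sigma^4 = 961.
I = 1/(2*961) = 1/1922 = 0.000520

0.000520


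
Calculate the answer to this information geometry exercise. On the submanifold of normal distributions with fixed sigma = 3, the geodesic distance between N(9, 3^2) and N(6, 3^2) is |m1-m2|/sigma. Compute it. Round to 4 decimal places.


On the fixed-variance normal subfamily, geodesic distance = |m1-m2|/sigma.
|9 - 6| = 3.
sigma = 3.
d = 3/3 = 1.0000

1.0000


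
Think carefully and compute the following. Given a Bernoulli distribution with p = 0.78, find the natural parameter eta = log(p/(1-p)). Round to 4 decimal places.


Natural parameter for Bernoulli: eta = log(p/(1-p)).
p = 0.78, 1-p = 0.22.
p/(1-p) = 3.545455.
eta = log(3.545455) = 1.2657

1.2657


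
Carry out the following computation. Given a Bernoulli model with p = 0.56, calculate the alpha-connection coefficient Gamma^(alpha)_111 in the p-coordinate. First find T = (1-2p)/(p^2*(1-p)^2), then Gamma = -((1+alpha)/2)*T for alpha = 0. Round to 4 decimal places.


Skewness (Amari-Chentsov) tensor: T = (1-2p)/(p^2*(1-p)^2).
p = 0.56, 1-2p = -0.12, p^2 = 0.3136, (1-p)^2 = 0.1936.
T = -0.12/(0.3136 * 0.1936) = -1.976514.
In the p-coordinate, Gamma^(alpha) = Gamma^(0) - (alpha/2)*T with Gamma^(0) = (1/2)*g'(p) = -T/2,
so Gamma^(alpha) = -((1+alpha)/2)*T.
alpha = 0, -(1+alpha)/2 = -0.5.
Gamma = -0.5 * -1.976514 = 0.9883

0.9883


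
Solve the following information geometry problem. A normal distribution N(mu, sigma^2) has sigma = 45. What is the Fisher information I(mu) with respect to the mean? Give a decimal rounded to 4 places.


The Fisher information for the mean of a normal distribution is I(mu) = 1/sigma^2.
sigma = 45, so sigma^2 = 2025.
I(mu) = 1/2025 = 0.0005

0.0005


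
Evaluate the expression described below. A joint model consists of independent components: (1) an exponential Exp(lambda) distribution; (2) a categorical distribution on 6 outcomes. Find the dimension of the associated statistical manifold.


The dimension of a statistical manifold equals the number of free
(independent) real parameters of the model. For a product of independent
blocks the parameter counts add.
- exponential (lambda): 1.
- categorical on 6 outcomes (probabilities sum to 1): 6-1 = 5.
Total = 1 + 5 = 6.
Dimension = 6

6


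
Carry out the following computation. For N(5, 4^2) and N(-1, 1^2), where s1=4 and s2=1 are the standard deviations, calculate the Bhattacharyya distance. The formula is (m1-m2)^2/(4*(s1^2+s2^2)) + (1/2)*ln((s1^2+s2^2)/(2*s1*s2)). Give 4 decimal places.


Bhattacharyya distance between two Gaussians:
DB = (m1-m2)^2/(4*(s1^2+s2^2)) + (1/2)*ln((s1^2+s2^2)/(2*s1*s2)).
(m1-m2)^2 = (6)^2 = 36.
s1^2+s2^2 = 16 + 1 = 17.
term1 = 36/68 = 0.529412.
term2 = 0.5*ln(17/8.0) = 0.376886.
DB = 0.529412 + 0.376886 = 0.9063

0.9063


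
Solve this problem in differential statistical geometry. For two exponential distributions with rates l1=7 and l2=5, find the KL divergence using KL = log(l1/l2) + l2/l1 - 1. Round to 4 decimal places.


KL divergence for exponential family:
KL = log(l1/l2) + l2/l1 - 1.
log(7/5) = 0.336472.
5/7 = 0.714286.
KL = 0.336472 + 0.714286 - 1 = 0.0508

0.0508


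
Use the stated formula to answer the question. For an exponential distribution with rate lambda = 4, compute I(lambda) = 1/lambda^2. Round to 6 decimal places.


Fisher information for exponential: I(lambda) = 1/lambda^2.
lambda = 4, lambda^2 = 16.
I = 1/16 = 0.062500

0.062500


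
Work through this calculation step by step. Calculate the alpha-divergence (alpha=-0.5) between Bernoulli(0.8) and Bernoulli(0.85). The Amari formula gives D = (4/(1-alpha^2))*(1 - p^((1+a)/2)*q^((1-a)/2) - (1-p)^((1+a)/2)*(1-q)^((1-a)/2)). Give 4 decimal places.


Amari alpha-divergence:
D = (4/(1-alpha^2))*(1 - p^((1+a)/2)*q^((1-a)/2) - (1-p)^((1+a)/2)*(1-q)^((1-a)/2)).
alpha = -0.5, p = 0.8, q = 0.85.
e1 = (1+alpha)/2 = 0.25, e2 = (1-alpha)/2 = 0.75.
t1 = p^e1 * q^e2 = 0.8^0.25 * 0.85^0.75 = 0.837214.
t2 = (1-p)^e1 * (1-q)^e2 = 0.2^0.25 * 0.15^0.75 = 0.161185.
4/(1-alpha^2) = 5.333333.
D = 5.333333*(1 - 0.837214 - 0.161185) = 0.0085

0.0085


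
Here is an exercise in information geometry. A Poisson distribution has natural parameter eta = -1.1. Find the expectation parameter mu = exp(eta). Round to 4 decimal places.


Expectation parameter for Poisson exponential family:
mu = exp(eta).
eta = -1.1.
mu = exp(-1.1) = 0.3329

0.3329


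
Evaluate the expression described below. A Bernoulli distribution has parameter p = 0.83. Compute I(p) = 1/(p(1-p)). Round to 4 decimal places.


For Bernoulli(p), Fisher information is I(p) = 1/(p*(1-p)).
p = 0.83, 1-p = 0.17.
p*(1-p) = 0.1411.
I(p) = 1/0.1411 = 7.0872

7.0872


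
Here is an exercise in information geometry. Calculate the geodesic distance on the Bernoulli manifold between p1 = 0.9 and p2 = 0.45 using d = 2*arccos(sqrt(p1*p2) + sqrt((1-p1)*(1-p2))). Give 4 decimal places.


Geodesic distance on Bernoulli manifold:
d(p1,p2) = 2*arccos(sqrt(p1*p2) + sqrt((1-p1)*(1-p2))).
sqrt(p1*p2) = sqrt(0.9*0.45) = 0.636396.
sqrt((1-p1)*(1-p2)) = sqrt(0.1*0.55) = 0.234521.
arg = 0.636396 + 0.234521 = 0.870917.
d = 2*arccos(0.870917) = 1.0275

1.0275


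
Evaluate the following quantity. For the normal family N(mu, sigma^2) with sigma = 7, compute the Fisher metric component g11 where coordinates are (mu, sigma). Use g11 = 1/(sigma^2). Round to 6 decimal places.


For the 2-parameter normal family, the Fisher metric has:
  g11 = 1/sigma^2, g22 = 2/sigma^2.
sigma = 7, sigma^2 = 49.
g11 = 0.020408

0.020408


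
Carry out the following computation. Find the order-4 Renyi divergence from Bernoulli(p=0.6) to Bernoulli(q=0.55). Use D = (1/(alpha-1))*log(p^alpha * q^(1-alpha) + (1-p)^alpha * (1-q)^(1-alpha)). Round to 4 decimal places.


Renyi divergence of order alpha between Bernoulli distributions:
D = (1/(alpha-1))*log(p^alpha * q^(1-alpha) + (1-p)^alpha * (1-q)^(1-alpha)).
alpha = 4, p = 0.6, q = 0.55.
p^alpha * q^(1-alpha) = 0.6^4 * 0.55^-3 = 0.778963.
(1-p)^alpha * (1-q)^(1-alpha) = 0.4^4 * 0.45^-3 = 0.280933.
sum = 0.778963 + 0.280933 = 1.059896.
D = (1/3)*log(1.059896) = 0.0194

0.0194


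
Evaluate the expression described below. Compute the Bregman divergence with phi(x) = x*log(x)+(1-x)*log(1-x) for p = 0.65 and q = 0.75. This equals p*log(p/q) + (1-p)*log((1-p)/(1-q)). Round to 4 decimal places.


Bregman divergence with negative entropy generator:
D = p*log(p/q) + (1-p)*log((1-p)/(1-q)).
p = 0.65, q = 0.75.
p*log(p/q) = 0.65*log(0.65/0.75) = -0.093016.
(1-p)*log((1-p)/(1-q)) = 0.35*log(0.35/0.25) = 0.117765.
D = -0.093016 + 0.117765 = 0.0247

0.0247


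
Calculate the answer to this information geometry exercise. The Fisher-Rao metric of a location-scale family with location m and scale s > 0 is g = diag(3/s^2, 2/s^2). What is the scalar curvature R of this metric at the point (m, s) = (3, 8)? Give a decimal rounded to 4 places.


The metric has the form g = (A dm^2 + B ds^2)/s^2 with A = 3, B = 2.
Substitute u = sqrt(A/B)*m: g = B*(du^2 + ds^2)/s^2, i.e. B times the
Poincare upper half-plane metric, which has constant Gaussian curvature -1.
Scaling a 2D metric by a constant c divides the Gaussian curvature by c,
so K = -1/B = -1/(2) = -0.5000 everywhere (the point (m, s) = (3, 8) is irrelevant:
the curvature is constant).
Scalar curvature in dimension 2: R = 2K = -2/(2) = -1.0000.

-1.0000


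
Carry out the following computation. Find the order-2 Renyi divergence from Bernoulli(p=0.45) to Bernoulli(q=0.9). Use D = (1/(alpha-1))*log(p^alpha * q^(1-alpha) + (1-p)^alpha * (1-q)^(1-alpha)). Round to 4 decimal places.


Renyi divergence of order alpha between Bernoulli distributions:
D = (1/(alpha-1))*log(p^alpha * q^(1-alpha) + (1-p)^alpha * (1-q)^(1-alpha)).
alpha = 2, p = 0.45, q = 0.9.
p^alpha * q^(1-alpha) = 0.45^2 * 0.9^-1 = 0.225.
(1-p)^alpha * (1-q)^(1-alpha) = 0.55^2 * 0.1^-1 = 3.025.
sum = 0.225 + 3.025 = 3.25.
D = (1/1)*log(3.25) = 1.1787

1.1787


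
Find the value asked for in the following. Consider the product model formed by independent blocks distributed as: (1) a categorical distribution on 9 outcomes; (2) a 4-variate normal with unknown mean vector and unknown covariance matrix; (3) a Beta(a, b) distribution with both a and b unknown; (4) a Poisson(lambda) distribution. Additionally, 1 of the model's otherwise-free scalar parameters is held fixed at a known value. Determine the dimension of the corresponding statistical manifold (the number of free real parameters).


The dimension of a statistical manifold equals the number of free
(independent) real parameters of the model. For a product of independent
blocks the parameter counts add.
- categorical on 9 outcomes (probabilities sum to 1): 9-1 = 8.
- 4-variate normal: 4 (mean) + 4*5/2 = 10 (symmetric covariance) = 14.
- Beta (a, b): 2.
- Poisson (lambda): 1.
Total = 8 + 14 + 2 + 1 = 25.
1 parameter(s) fixed at known values: 25 - 1 = 24.
Dimension = 24

24


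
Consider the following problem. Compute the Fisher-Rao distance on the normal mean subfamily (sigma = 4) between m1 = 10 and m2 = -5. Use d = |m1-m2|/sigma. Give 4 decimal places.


On the fixed-variance normal subfamily, geodesic distance = |m1-m2|/sigma.
|10 - -5| = 15.
sigma = 4.
d = 15/4 = 3.7500

3.7500


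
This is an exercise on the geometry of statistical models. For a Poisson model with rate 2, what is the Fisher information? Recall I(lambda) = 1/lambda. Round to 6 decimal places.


Fisher information for Poisson: I(lambda) = 1/lambda.
lambda = 2.
I(lambda) = 1/2 = 0.500000

0.500000


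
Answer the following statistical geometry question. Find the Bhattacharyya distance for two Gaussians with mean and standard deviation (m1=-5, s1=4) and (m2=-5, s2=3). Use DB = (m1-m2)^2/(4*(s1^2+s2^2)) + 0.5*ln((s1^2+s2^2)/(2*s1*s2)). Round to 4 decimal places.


Bhattacharyya distance between two Gaussians:
DB = (m1-m2)^2/(4*(s1^2+s2^2)) + (1/2)*ln((s1^2+s2^2)/(2*s1*s2)).
(m1-m2)^2 = (0)^2 = 0.
s1^2+s2^2 = 16 + 9 = 25.
term1 = 0/100 = 0.0.
term2 = 0.5*ln(25/24.0) = 0.020411.
DB = 0.0 + 0.020411 = 0.0204

0.0204


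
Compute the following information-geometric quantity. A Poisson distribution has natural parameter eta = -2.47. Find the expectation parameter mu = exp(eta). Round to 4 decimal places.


Expectation parameter for Poisson exponential family:
mu = exp(eta).
eta = -2.47.
mu = exp(-2.47) = 0.0846

0.0846


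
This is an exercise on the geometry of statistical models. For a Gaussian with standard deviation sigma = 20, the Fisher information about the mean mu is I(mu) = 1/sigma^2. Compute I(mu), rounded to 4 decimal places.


The Fisher information for the mean of a normal distribution is I(mu) = 1/sigma^2.
sigma = 20, so sigma^2 = 400.
I(mu) = 1/400 = 0.0025

0.0025


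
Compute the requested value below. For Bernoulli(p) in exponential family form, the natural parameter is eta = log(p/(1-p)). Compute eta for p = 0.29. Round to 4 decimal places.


Natural parameter for Bernoulli: eta = log(p/(1-p)).
p = 0.29, 1-p = 0.71.
p/(1-p) = 0.408451.
eta = log(0.408451) = -0.8954

-0.8954


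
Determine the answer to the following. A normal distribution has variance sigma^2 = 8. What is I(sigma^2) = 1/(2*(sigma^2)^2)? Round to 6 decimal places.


Fisher information for variance: I(sigma^2) = 1/(2*sigma^4).
sigma^2 = 8, so sigma^4 = 64.
I = 1/(2*64) = 1/128 = 0.007813

0.007813


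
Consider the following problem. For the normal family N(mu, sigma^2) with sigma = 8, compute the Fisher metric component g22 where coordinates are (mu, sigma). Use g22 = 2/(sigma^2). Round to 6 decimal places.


For the 2-parameter normal family, the Fisher metric has:
  g11 = 1/sigma^2, g22 = 2/sigma^2.
sigma = 8, sigma^2 = 64.
g22 = 0.031250

0.031250


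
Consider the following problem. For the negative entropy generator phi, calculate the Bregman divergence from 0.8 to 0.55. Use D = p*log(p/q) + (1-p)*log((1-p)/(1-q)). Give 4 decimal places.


Bregman divergence with negative entropy generator:
D = p*log(p/q) + (1-p)*log((1-p)/(1-q)).
p = 0.8, q = 0.55.
p*log(p/q) = 0.8*log(0.8/0.55) = 0.299755.
(1-p)*log((1-p)/(1-q)) = 0.2*log(0.2/0.45) = -0.162186.
D = 0.299755 + -0.162186 = 0.1376

0.1376


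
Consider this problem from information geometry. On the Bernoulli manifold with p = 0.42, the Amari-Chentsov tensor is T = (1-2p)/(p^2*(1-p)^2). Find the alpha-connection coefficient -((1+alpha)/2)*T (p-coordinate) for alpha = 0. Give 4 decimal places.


Skewness (Amari-Chentsov) tensor: T = (1-2p)/(p^2*(1-p)^2).
p = 0.42, 1-2p = 0.16, p^2 = 0.1764, (1-p)^2 = 0.3364.
T = 0.16/(0.1764 * 0.3364) = 2.696283.
In the p-coordinate, Gamma^(alpha) = Gamma^(0) - (alpha/2)*T with Gamma^(0) = (1/2)*g'(p) = -T/2,
so Gamma^(alpha) = -((1+alpha)/2)*T.
alpha = 0, -(1+alpha)/2 = -0.5.
Gamma = -0.5 * 2.696283 = -1.3481

-1.3481


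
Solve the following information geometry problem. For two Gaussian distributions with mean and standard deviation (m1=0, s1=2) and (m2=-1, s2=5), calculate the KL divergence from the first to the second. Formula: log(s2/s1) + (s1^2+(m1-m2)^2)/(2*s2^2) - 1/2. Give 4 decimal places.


KL divergence between normal distributions:
KL = log(s2/s1) + (s1^2 + (m1-m2)^2)/(2*s2^2) - 1/2.
log(5/2) = 0.916291.
(2^2 + (0--1)^2)/(2*5^2) = (4 + 1)/50 = 0.1.
KL = 0.916291 + 0.1 - 0.5 = 0.5163

0.5163


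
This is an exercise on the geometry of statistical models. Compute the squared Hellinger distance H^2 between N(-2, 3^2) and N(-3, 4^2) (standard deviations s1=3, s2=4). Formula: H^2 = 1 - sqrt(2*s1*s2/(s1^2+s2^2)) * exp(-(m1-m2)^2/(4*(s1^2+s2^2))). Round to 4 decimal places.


Squared Hellinger distance for Gaussians:
H^2 = 1 - sqrt(2*s1*s2/(s1^2+s2^2)) * exp(-(m1-m2)^2/(4*(s1^2+s2^2))).
s1^2 = 9, s2^2 = 16, s1^2+s2^2 = 25.
sqrt(2*3*4/(25)) = 0.979796.
(m1-m2)^2 = (1)^2 = 1.
exp(-1/(4*25)) = exp(-0.01) = 0.99005.
H^2 = 1 - 0.979796*0.99005 = 0.0300

0.0300


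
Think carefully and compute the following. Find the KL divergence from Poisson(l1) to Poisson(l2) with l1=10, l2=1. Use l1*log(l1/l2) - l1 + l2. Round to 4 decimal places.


KL divergence for Poisson:
KL = l1*log(l1/l2) - l1 + l2.
l1 = 10, l2 = 1.
log(10/1) = 2.302585.
l1*log(l1/l2) = 10 * 2.302585 = 23.025851.
KL = 23.025851 - 10 + 1 = 14.0259

14.0259


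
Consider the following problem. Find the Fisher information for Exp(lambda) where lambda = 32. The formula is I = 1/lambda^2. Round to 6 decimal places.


Fisher information for exponential: I(lambda) = 1/lambda^2.
lambda = 32, lambda^2 = 1024.
I = 1/1024 = 0.000977

0.000977


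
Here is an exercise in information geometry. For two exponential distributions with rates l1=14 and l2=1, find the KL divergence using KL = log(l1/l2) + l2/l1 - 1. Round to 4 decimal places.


KL divergence for exponential family:
KL = log(l1/l2) + l2/l1 - 1.
log(14/1) = 2.639057.
1/14 = 0.071429.
KL = 2.639057 + 0.071429 - 1 = 1.7105

1.7105


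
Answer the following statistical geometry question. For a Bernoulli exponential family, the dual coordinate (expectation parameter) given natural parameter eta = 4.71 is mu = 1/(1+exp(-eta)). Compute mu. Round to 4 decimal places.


Dual coordinate (expectation parameter) for Bernoulli:
mu = 1/(1+exp(-eta)).
eta = 4.71.
exp(-eta) = exp(-4.71) = 0.009005.
mu = 1/(1+0.009005) = 0.9911

0.9911


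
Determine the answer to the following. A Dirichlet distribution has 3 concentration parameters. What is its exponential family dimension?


Exponential family dimension calculation:
Dirichlet with 3 components has 3 natural parameters.

3


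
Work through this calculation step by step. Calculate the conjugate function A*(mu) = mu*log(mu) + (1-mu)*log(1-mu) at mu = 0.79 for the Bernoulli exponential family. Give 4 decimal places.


Legendre transform for Bernoulli:
A*(mu) = mu*log(mu) + (1-mu)*log(1-mu).
mu = 0.79, 1-mu = 0.21.
mu*log(mu) = 0.79*log(0.79) = -0.186221.
(1-mu)*log(1-mu) = 0.21*log(0.21) = -0.327736.
A* = -0.186221 + -0.327736 = -0.5140

-0.5140


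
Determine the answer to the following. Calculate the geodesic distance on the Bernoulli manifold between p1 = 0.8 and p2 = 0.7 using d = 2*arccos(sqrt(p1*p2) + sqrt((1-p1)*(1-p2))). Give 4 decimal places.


Geodesic distance on Bernoulli manifold:
d(p1,p2) = 2*arccos(sqrt(p1*p2) + sqrt((1-p1)*(1-p2))).
sqrt(p1*p2) = sqrt(0.8*0.7) = 0.748331.
sqrt((1-p1)*(1-p2)) = sqrt(0.2*0.3) = 0.244949.
arg = 0.748331 + 0.244949 = 0.99328.
d = 2*arccos(0.99328) = 0.2320

0.2320


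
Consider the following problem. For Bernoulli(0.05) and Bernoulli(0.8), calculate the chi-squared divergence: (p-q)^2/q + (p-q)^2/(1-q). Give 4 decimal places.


Chi-squared divergence between Bernoulli distributions:
chi^2 = (p-q)^2/q + (p-q)^2/(1-q).
p = 0.05, q = 0.8, p-q = -0.75.
(p-q)^2 = 0.5625.
term1 = 0.5625/0.8 = 0.703125.
term2 = 0.5625/0.2 = 2.8125.
chi^2 = 0.703125 + 2.8125 = 3.5156

3.5156


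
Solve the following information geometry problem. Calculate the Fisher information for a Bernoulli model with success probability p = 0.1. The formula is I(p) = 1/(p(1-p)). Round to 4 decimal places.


For Bernoulli(p), Fisher information is I(p) = 1/(p*(1-p)).
p = 0.1, 1-p = 0.9.
p*(1-p) = 0.09.
I(p) = 1/0.09 = 11.1111

11.1111


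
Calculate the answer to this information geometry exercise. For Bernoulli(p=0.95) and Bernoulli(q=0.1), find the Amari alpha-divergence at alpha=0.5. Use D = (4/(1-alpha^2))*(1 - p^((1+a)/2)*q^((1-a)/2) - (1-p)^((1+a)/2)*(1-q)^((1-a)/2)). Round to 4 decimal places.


Amari alpha-divergence:
D = (4/(1-alpha^2))*(1 - p^((1+a)/2)*q^((1-a)/2) - (1-p)^((1+a)/2)*(1-q)^((1-a)/2)).
alpha = 0.5, p = 0.95, q = 0.1.
e1 = (1+alpha)/2 = 0.75, e2 = (1-alpha)/2 = 0.25.
t1 = p^e1 * q^e2 = 0.95^0.75 * 0.1^0.25 = 0.541119.
t2 = (1-p)^e1 * (1-q)^e2 = 0.05^0.75 * 0.9^0.25 = 0.102988.
4/(1-alpha^2) = 5.333333.
D = 5.333333*(1 - 0.541119 - 0.102988) = 1.8981

1.8981


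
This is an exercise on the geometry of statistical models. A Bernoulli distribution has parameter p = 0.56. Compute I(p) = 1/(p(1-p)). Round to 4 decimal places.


For Bernoulli(p), Fisher information is I(p) = 1/(p*(1-p)).
p = 0.56, 1-p = 0.44.
p*(1-p) = 0.2464.
I(p) = 1/0.2464 = 4.0584

4.0584


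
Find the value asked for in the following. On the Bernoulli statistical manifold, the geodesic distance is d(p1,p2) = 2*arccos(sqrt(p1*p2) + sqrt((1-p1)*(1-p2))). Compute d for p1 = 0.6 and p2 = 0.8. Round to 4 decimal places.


Geodesic distance on Bernoulli manifold:
d(p1,p2) = 2*arccos(sqrt(p1*p2) + sqrt((1-p1)*(1-p2))).
sqrt(p1*p2) = sqrt(0.6*0.8) = 0.69282.
sqrt((1-p1)*(1-p2)) = sqrt(0.4*0.2) = 0.282843.
arg = 0.69282 + 0.282843 = 0.975663.
d = 2*arccos(0.975663) = 0.4421

0.4421


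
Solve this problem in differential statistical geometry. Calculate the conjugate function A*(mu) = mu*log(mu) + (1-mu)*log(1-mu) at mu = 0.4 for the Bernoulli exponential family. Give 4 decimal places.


Legendre transform for Bernoulli:
A*(mu) = mu*log(mu) + (1-mu)*log(1-mu).
mu = 0.4, 1-mu = 0.6.
mu*log(mu) = 0.4*log(0.4) = -0.366516.
(1-mu)*log(1-mu) = 0.6*log(0.6) = -0.306495.
A* = -0.366516 + -0.306495 = -0.6730

-0.6730


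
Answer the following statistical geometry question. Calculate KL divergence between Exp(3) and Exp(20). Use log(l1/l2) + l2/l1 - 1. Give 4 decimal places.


KL divergence for exponential family:
KL = log(l1/l2) + l2/l1 - 1.
log(3/20) = -1.89712.
20/3 = 6.666667.
KL = -1.89712 + 6.666667 - 1 = 3.7695

3.7695


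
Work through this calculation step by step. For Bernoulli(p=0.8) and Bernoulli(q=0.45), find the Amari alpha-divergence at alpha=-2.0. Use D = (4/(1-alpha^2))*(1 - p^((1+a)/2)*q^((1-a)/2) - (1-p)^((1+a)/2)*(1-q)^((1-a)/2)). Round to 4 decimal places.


Amari alpha-divergence:
D = (4/(1-alpha^2))*(1 - p^((1+a)/2)*q^((1-a)/2) - (1-p)^((1+a)/2)*(1-q)^((1-a)/2)).
alpha = -2.0, p = 0.8, q = 0.45.
e1 = (1+alpha)/2 = -0.5, e2 = (1-alpha)/2 = 1.5.
t1 = p^e1 * q^e2 = 0.8^-0.5 * 0.45^1.5 = 0.3375.
t2 = (1-p)^e1 * (1-q)^e2 = 0.2^-0.5 * 0.55^1.5 = 0.912072.
4/(1-alpha^2) = -1.333333.
D = -1.333333*(1 - 0.3375 - 0.912072) = 0.3328

0.3328


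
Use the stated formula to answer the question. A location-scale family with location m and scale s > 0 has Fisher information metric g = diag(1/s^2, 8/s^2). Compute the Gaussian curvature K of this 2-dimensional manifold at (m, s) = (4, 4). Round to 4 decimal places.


The metric has the form g = (A dm^2 + B ds^2)/s^2 with A = 1, B = 8.
Substitute u = sqrt(A/B)*m: g = B*(du^2 + ds^2)/s^2, i.e. B times the
Poincare upper half-plane metric, which has constant Gaussian curvature -1.
Scaling a 2D metric by a constant c divides the Gaussian curvature by c,
so K = -1/B = -1/(8) = -0.1250 everywhere (the point (m, s) = (4, 4) is irrelevant:
the curvature is constant).
The requested Gaussian curvature is K = -0.1250.

-0.1250


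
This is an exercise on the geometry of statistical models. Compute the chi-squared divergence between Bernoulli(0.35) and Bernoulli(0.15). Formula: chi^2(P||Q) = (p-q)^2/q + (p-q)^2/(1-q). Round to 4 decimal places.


Chi-squared divergence between Bernoulli distributions:
chi^2 = (p-q)^2/q + (p-q)^2/(1-q).
p = 0.35, q = 0.15, p-q = 0.2.
(p-q)^2 = 0.04.
term1 = 0.04/0.15 = 0.266667.
term2 = 0.04/0.85 = 0.047059.
chi^2 = 0.266667 + 0.047059 = 0.3137

0.3137


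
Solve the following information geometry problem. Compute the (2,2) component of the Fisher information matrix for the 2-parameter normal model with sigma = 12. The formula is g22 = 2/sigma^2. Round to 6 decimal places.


For the 2-parameter normal family, the Fisher metric has:
  g11 = 1/sigma^2, g22 = 2/sigma^2.
sigma = 12, sigma^2 = 144.
g22 = 0.013889

0.013889


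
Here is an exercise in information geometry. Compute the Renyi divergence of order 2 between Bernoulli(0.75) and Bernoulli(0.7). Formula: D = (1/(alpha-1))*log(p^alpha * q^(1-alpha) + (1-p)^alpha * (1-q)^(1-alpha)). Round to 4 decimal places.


Renyi divergence of order alpha between Bernoulli distributions:
D = (1/(alpha-1))*log(p^alpha * q^(1-alpha) + (1-p)^alpha * (1-q)^(1-alpha)).
alpha = 2, p = 0.75, q = 0.7.
p^alpha * q^(1-alpha) = 0.75^2 * 0.7^-1 = 0.803571.
(1-p)^alpha * (1-q)^(1-alpha) = 0.25^2 * 0.3^-1 = 0.208333.
sum = 0.803571 + 0.208333 = 1.011905.
D = (1/1)*log(1.011905) = 0.0118

0.0118


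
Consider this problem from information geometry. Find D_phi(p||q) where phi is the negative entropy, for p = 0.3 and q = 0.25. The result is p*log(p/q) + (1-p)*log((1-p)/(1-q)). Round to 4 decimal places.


Bregman divergence with negative entropy generator:
D = p*log(p/q) + (1-p)*log((1-p)/(1-q)).
p = 0.3, q = 0.25.
p*log(p/q) = 0.3*log(0.3/0.25) = 0.054696.
(1-p)*log((1-p)/(1-q)) = 0.7*log(0.7/0.75) = -0.048295.
D = 0.054696 + -0.048295 = 0.0064

0.0064


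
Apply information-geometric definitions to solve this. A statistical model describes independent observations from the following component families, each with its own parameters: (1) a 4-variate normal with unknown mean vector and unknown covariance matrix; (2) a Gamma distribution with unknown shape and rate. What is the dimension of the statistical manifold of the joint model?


The dimension of a statistical manifold equals the number of free
(independent) real parameters of the model. For a product of independent
blocks the parameter counts add.
- 4-variate normal: 4 (mean) + 4*5/2 = 10 (symmetric covariance) = 14.
- Gamma (shape, rate): 2.
Total = 14 + 2 = 16.
Dimension = 16

16


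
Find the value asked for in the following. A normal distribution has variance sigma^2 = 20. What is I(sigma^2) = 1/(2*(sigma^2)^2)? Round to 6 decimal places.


Fisher information for variance: I(sigma^2) = 1/(2*sigma^4).
sigma^2 = 20, so sigma^4 = 400.
I = 1/(2*400) = 1/800 = 0.001250

0.001250


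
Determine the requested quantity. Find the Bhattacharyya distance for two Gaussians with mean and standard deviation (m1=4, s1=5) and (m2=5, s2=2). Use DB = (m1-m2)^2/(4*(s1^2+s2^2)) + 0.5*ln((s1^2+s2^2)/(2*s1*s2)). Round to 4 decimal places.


Bhattacharyya distance between two Gaussians:
DB = (m1-m2)^2/(4*(s1^2+s2^2)) + (1/2)*ln((s1^2+s2^2)/(2*s1*s2)).
(m1-m2)^2 = (-1)^2 = 1.
s1^2+s2^2 = 25 + 4 = 29.
term1 = 1/116 = 0.008621.
term2 = 0.5*ln(29/20.0) = 0.185782.
DB = 0.008621 + 0.185782 = 0.1944

0.1944


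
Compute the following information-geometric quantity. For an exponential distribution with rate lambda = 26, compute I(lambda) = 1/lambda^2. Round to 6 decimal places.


Fisher information for exponential: I(lambda) = 1/lambda^2.
lambda = 26, lambda^2 = 676.
I = 1/676 = 0.001479

0.001479


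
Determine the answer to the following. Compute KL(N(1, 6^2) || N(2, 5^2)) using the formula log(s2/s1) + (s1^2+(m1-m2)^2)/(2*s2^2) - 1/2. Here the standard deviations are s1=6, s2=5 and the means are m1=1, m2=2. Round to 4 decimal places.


KL divergence between normal distributions:
KL = log(s2/s1) + (s1^2 + (m1-m2)^2)/(2*s2^2) - 1/2.
log(5/6) = -0.182322.
(6^2 + (1-2)^2)/(2*5^2) = (36 + 1)/50 = 0.74.
KL = -0.182322 + 0.74 - 0.5 = 0.0577

0.0577


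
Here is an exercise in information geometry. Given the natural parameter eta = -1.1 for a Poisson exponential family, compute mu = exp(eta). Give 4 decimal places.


Expectation parameter for Poisson exponential family:
mu = exp(eta).
eta = -1.1.
mu = exp(-1.1) = 0.3329

0.3329
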